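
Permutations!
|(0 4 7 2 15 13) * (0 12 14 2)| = 15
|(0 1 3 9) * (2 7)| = 4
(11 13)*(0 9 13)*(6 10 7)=(0 9 13 11)(6 10 7)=[9, 1, 2, 3, 4, 5, 10, 6, 8, 13, 7, 0, 12, 11]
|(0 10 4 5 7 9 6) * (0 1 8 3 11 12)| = 12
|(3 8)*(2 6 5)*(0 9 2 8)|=7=|(0 9 2 6 5 8 3)|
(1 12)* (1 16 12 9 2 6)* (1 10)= (1 9 2 6 10)(12 16)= [0, 9, 6, 3, 4, 5, 10, 7, 8, 2, 1, 11, 16, 13, 14, 15, 12]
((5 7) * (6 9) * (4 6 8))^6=(4 9)(6 8)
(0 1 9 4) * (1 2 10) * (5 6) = (0 2 10 1 9 4)(5 6) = [2, 9, 10, 3, 0, 6, 5, 7, 8, 4, 1]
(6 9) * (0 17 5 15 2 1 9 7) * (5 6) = (0 17 6 7)(1 9 5 15 2) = [17, 9, 1, 3, 4, 15, 7, 0, 8, 5, 10, 11, 12, 13, 14, 2, 16, 6]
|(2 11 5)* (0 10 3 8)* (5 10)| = 7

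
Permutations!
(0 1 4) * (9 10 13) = (0 1 4)(9 10 13) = [1, 4, 2, 3, 0, 5, 6, 7, 8, 10, 13, 11, 12, 9]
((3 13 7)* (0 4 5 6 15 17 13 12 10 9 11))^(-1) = ((0 4 5 6 15 17 13 7 3 12 10 9 11))^(-1) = (0 11 9 10 12 3 7 13 17 15 6 5 4)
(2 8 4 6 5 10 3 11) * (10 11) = [0, 1, 8, 10, 6, 11, 5, 7, 4, 9, 3, 2] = (2 8 4 6 5 11)(3 10)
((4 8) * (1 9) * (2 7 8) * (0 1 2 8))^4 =(0 7 2 9 1)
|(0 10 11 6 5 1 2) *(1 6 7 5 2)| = 7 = |(0 10 11 7 5 6 2)|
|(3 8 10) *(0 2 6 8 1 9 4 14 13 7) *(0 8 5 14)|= |(0 2 6 5 14 13 7 8 10 3 1 9 4)|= 13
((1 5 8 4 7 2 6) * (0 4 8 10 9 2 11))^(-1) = (0 11 7 4)(1 6 2 9 10 5)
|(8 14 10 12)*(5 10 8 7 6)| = 10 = |(5 10 12 7 6)(8 14)|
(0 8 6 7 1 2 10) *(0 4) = (0 8 6 7 1 2 10 4) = [8, 2, 10, 3, 0, 5, 7, 1, 6, 9, 4]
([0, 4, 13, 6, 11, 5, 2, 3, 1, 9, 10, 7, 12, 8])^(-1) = (1 8 13 2 6 3 7 11 4)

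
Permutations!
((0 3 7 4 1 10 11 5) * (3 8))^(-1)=(0 5 11 10 1 4 7 3 8)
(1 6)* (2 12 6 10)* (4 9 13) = (1 10 2 12 6)(4 9 13) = [0, 10, 12, 3, 9, 5, 1, 7, 8, 13, 2, 11, 6, 4]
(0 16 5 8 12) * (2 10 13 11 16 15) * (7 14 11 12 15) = [7, 1, 10, 3, 4, 8, 6, 14, 15, 9, 13, 16, 0, 12, 11, 2, 5] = (0 7 14 11 16 5 8 15 2 10 13 12)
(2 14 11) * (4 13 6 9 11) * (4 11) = (2 14 11)(4 13 6 9) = [0, 1, 14, 3, 13, 5, 9, 7, 8, 4, 10, 2, 12, 6, 11]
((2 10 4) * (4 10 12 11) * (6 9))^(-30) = (2 11)(4 12)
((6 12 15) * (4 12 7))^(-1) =((4 12 15 6 7))^(-1) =(4 7 6 15 12)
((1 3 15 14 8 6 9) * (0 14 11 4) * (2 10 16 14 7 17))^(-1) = (0 4 11 15 3 1 9 6 8 14 16 10 2 17 7)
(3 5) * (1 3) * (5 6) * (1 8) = [0, 3, 2, 6, 4, 8, 5, 7, 1] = (1 3 6 5 8)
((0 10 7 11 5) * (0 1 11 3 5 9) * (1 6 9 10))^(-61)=(0 11 7 5 9 1 10 3 6)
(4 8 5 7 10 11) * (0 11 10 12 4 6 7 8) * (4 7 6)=(0 11 4)(5 8)(7 12)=[11, 1, 2, 3, 0, 8, 6, 12, 5, 9, 10, 4, 7]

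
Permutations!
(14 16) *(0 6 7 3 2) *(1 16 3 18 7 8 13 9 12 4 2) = (0 6 8 13 9 12 4 2)(1 16 14 3)(7 18) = [6, 16, 0, 1, 2, 5, 8, 18, 13, 12, 10, 11, 4, 9, 3, 15, 14, 17, 7]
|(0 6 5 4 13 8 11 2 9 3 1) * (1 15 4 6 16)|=|(0 16 1)(2 9 3 15 4 13 8 11)(5 6)|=24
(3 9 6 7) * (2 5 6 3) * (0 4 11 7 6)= (0 4 11 7 2 5)(3 9)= [4, 1, 5, 9, 11, 0, 6, 2, 8, 3, 10, 7]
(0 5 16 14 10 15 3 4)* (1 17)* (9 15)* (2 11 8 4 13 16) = (0 5 2 11 8 4)(1 17)(3 13 16 14 10 9 15) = [5, 17, 11, 13, 0, 2, 6, 7, 4, 15, 9, 8, 12, 16, 10, 3, 14, 1]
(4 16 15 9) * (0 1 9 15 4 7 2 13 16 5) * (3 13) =(0 1 9 7 2 3 13 16 4 5) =[1, 9, 3, 13, 5, 0, 6, 2, 8, 7, 10, 11, 12, 16, 14, 15, 4]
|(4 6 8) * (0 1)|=6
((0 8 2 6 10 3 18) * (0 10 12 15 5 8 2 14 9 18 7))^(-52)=(18)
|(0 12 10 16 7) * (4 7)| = 6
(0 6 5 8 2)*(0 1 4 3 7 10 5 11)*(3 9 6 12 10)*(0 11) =(0 12 10 5 8 2 1 4 9 6)(3 7) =[12, 4, 1, 7, 9, 8, 0, 3, 2, 6, 5, 11, 10]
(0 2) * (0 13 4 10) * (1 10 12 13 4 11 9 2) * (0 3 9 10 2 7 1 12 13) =(0 12)(1 2 4 13 11 10 3 9 7) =[12, 2, 4, 9, 13, 5, 6, 1, 8, 7, 3, 10, 0, 11]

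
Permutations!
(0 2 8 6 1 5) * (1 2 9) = (0 9 1 5)(2 8 6) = [9, 5, 8, 3, 4, 0, 2, 7, 6, 1]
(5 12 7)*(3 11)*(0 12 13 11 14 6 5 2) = (0 12 7 2)(3 14 6 5 13 11) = [12, 1, 0, 14, 4, 13, 5, 2, 8, 9, 10, 3, 7, 11, 6]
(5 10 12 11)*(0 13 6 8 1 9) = (0 13 6 8 1 9)(5 10 12 11) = [13, 9, 2, 3, 4, 10, 8, 7, 1, 0, 12, 5, 11, 6]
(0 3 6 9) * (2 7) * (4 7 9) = (0 3 6 4 7 2 9) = [3, 1, 9, 6, 7, 5, 4, 2, 8, 0]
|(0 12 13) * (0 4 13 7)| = |(0 12 7)(4 13)| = 6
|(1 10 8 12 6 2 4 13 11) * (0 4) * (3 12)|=|(0 4 13 11 1 10 8 3 12 6 2)|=11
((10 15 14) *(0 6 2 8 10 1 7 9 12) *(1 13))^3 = ((0 6 2 8 10 15 14 13 1 7 9 12))^3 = (0 8 14 7)(1 12 2 15)(6 10 13 9)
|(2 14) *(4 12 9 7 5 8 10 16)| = |(2 14)(4 12 9 7 5 8 10 16)| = 8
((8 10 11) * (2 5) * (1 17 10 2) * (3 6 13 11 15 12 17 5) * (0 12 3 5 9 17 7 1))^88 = ((0 12 7 1 9 17 10 15 3 6 13 11 8 2 5))^88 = (0 2 11 6 15 17 1 12 5 8 13 3 10 9 7)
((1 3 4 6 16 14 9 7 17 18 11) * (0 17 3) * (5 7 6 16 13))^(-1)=((0 17 18 11 1)(3 4 16 14 9 6 13 5 7))^(-1)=(0 1 11 18 17)(3 7 5 13 6 9 14 16 4)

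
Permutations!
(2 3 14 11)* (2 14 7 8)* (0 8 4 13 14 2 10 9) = (0 8 10 9)(2 3 7 4 13 14 11) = [8, 1, 3, 7, 13, 5, 6, 4, 10, 0, 9, 2, 12, 14, 11]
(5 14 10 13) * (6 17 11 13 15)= (5 14 10 15 6 17 11 13)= [0, 1, 2, 3, 4, 14, 17, 7, 8, 9, 15, 13, 12, 5, 10, 6, 16, 11]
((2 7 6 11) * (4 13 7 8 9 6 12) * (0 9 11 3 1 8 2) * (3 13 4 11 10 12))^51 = ((0 9 6 13 7 3 1 8 10 12 11))^51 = (0 8 13 11 1 6 12 3 9 10 7)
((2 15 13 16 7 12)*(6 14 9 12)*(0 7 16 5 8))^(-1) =((16)(0 7 6 14 9 12 2 15 13 5 8))^(-1) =(16)(0 8 5 13 15 2 12 9 14 6 7)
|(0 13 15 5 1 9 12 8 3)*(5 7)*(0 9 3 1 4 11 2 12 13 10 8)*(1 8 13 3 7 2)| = |(0 10 13 15 2 12)(1 7 5 4 11)(3 9)| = 30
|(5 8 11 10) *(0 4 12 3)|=|(0 4 12 3)(5 8 11 10)|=4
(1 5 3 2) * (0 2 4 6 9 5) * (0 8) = (0 2 1 8)(3 4 6 9 5) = [2, 8, 1, 4, 6, 3, 9, 7, 0, 5]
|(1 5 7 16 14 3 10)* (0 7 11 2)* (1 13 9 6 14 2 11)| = |(0 7 16 2)(1 5)(3 10 13 9 6 14)| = 12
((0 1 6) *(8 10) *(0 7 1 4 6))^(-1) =(0 1 7 6 4)(8 10) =((0 4 6 7 1)(8 10))^(-1)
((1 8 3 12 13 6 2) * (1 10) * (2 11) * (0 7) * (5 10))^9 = ((0 7)(1 8 3 12 13 6 11 2 5 10))^9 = (0 7)(1 10 5 2 11 6 13 12 3 8)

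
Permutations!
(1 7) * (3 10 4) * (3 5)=(1 7)(3 10 4 5)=[0, 7, 2, 10, 5, 3, 6, 1, 8, 9, 4]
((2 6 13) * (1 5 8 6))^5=((1 5 8 6 13 2))^5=(1 2 13 6 8 5)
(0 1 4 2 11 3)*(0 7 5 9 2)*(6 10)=(0 1 4)(2 11 3 7 5 9)(6 10)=[1, 4, 11, 7, 0, 9, 10, 5, 8, 2, 6, 3]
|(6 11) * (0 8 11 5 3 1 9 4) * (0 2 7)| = 11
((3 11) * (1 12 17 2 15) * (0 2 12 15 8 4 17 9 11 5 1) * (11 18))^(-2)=(0 1 3 18 12 4 2 15 5 11 9 17 8)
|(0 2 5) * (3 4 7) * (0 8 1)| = |(0 2 5 8 1)(3 4 7)| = 15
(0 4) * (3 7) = (0 4)(3 7) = [4, 1, 2, 7, 0, 5, 6, 3]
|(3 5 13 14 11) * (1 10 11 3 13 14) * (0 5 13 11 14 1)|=|(0 5 1 10 14 3 13)|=7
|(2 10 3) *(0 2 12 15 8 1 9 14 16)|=11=|(0 2 10 3 12 15 8 1 9 14 16)|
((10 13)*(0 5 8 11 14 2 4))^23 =(0 8 14 4 5 11 2)(10 13)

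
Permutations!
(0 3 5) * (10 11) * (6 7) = (0 3 5)(6 7)(10 11) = [3, 1, 2, 5, 4, 0, 7, 6, 8, 9, 11, 10]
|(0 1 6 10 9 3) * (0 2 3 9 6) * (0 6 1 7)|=|(0 7)(1 6 10)(2 3)|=6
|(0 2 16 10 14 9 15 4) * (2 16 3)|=14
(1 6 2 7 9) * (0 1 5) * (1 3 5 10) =(0 3 5)(1 6 2 7 9 10) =[3, 6, 7, 5, 4, 0, 2, 9, 8, 10, 1]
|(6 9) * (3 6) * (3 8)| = 4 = |(3 6 9 8)|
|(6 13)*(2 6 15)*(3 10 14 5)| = |(2 6 13 15)(3 10 14 5)| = 4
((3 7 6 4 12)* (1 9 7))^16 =(1 7 4 3 9 6 12)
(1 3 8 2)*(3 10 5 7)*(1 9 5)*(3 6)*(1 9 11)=(1 10 9 5 7 6 3 8 2 11)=[0, 10, 11, 8, 4, 7, 3, 6, 2, 5, 9, 1]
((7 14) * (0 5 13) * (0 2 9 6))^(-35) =(0 5 13 2 9 6)(7 14)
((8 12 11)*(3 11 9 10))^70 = ((3 11 8 12 9 10))^70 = (3 9 8)(10 12 11)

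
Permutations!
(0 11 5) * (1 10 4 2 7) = (0 11 5)(1 10 4 2 7) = [11, 10, 7, 3, 2, 0, 6, 1, 8, 9, 4, 5]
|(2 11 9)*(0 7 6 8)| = 12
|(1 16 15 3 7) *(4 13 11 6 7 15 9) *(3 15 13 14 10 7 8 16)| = 12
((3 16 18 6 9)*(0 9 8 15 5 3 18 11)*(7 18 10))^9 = (0 3 8 7)(5 6 10 11)(9 16 15 18)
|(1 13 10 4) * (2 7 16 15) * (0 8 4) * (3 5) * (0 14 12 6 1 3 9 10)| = 12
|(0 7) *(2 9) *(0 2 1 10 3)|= |(0 7 2 9 1 10 3)|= 7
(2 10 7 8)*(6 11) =(2 10 7 8)(6 11) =[0, 1, 10, 3, 4, 5, 11, 8, 2, 9, 7, 6]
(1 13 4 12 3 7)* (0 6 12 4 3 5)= (0 6 12 5)(1 13 3 7)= [6, 13, 2, 7, 4, 0, 12, 1, 8, 9, 10, 11, 5, 3]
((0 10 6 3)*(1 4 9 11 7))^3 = ((0 10 6 3)(1 4 9 11 7))^3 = (0 3 6 10)(1 11 4 7 9)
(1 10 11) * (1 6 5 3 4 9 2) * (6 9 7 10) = (1 6 5 3 4 7 10 11 9 2) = [0, 6, 1, 4, 7, 3, 5, 10, 8, 2, 11, 9]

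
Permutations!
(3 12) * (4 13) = [0, 1, 2, 12, 13, 5, 6, 7, 8, 9, 10, 11, 3, 4] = (3 12)(4 13)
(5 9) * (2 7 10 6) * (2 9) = (2 7 10 6 9 5) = [0, 1, 7, 3, 4, 2, 9, 10, 8, 5, 6]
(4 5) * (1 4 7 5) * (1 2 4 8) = (1 8)(2 4)(5 7) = [0, 8, 4, 3, 2, 7, 6, 5, 1]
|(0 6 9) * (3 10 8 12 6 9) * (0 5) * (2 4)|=30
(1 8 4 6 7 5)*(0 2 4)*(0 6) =(0 2 4)(1 8 6 7 5) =[2, 8, 4, 3, 0, 1, 7, 5, 6]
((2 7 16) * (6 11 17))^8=(2 16 7)(6 17 11)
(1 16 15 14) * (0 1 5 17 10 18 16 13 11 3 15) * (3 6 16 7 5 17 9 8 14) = [1, 13, 2, 15, 4, 9, 16, 5, 14, 8, 18, 6, 12, 11, 17, 3, 0, 10, 7] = (0 1 13 11 6 16)(3 15)(5 9 8 14 17 10 18 7)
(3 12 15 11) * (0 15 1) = (0 15 11 3 12 1) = [15, 0, 2, 12, 4, 5, 6, 7, 8, 9, 10, 3, 1, 13, 14, 11]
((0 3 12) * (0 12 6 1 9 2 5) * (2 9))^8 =((12)(0 3 6 1 2 5))^8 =(12)(0 6 2)(1 5 3)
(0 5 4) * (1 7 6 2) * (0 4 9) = (0 5 9)(1 7 6 2) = [5, 7, 1, 3, 4, 9, 2, 6, 8, 0]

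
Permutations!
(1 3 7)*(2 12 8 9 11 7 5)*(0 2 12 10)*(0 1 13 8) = [2, 3, 10, 5, 4, 12, 6, 13, 9, 11, 1, 7, 0, 8] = (0 2 10 1 3 5 12)(7 13 8 9 11)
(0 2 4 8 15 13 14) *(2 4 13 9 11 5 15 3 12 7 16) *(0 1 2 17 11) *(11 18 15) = (0 4 8 3 12 7 16 17 18 15 9)(1 2 13 14)(5 11) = [4, 2, 13, 12, 8, 11, 6, 16, 3, 0, 10, 5, 7, 14, 1, 9, 17, 18, 15]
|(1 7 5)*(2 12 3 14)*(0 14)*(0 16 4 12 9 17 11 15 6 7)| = 44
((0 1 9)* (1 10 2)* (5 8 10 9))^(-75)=(10)(0 9)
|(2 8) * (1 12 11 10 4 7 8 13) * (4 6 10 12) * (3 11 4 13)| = |(1 13)(2 3 11 12 4 7 8)(6 10)| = 14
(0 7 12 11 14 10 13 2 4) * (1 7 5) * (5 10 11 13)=[10, 7, 4, 3, 0, 1, 6, 12, 8, 9, 5, 14, 13, 2, 11]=(0 10 5 1 7 12 13 2 4)(11 14)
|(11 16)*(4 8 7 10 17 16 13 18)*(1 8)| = 10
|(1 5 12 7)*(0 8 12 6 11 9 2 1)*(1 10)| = 28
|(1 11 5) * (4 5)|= |(1 11 4 5)|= 4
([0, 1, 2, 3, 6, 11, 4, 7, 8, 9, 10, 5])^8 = [0, 1, 2, 3, 4, 5, 6, 7, 8, 9, 10, 11]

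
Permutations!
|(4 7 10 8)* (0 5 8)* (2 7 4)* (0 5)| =5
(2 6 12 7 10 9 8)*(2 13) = (2 6 12 7 10 9 8 13) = [0, 1, 6, 3, 4, 5, 12, 10, 13, 8, 9, 11, 7, 2]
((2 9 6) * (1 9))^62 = (1 6)(2 9)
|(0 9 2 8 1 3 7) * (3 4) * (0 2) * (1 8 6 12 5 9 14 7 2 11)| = 12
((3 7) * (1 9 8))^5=((1 9 8)(3 7))^5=(1 8 9)(3 7)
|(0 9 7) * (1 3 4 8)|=12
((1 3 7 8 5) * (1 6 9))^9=(1 7 5 9 3 8 6)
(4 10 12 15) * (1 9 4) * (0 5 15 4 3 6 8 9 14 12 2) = (0 5 15 1 14 12 4 10 2)(3 6 8 9) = [5, 14, 0, 6, 10, 15, 8, 7, 9, 3, 2, 11, 4, 13, 12, 1]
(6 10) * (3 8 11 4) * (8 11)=(3 11 4)(6 10)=[0, 1, 2, 11, 3, 5, 10, 7, 8, 9, 6, 4]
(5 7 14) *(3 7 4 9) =(3 7 14 5 4 9) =[0, 1, 2, 7, 9, 4, 6, 14, 8, 3, 10, 11, 12, 13, 5]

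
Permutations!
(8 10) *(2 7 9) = (2 7 9)(8 10) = [0, 1, 7, 3, 4, 5, 6, 9, 10, 2, 8]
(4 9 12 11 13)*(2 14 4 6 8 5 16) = (2 14 4 9 12 11 13 6 8 5 16) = [0, 1, 14, 3, 9, 16, 8, 7, 5, 12, 10, 13, 11, 6, 4, 15, 2]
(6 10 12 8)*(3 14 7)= (3 14 7)(6 10 12 8)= [0, 1, 2, 14, 4, 5, 10, 3, 6, 9, 12, 11, 8, 13, 7]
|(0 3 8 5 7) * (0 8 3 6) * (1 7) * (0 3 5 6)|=6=|(1 7 8 6 3 5)|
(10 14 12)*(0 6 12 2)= [6, 1, 0, 3, 4, 5, 12, 7, 8, 9, 14, 11, 10, 13, 2]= (0 6 12 10 14 2)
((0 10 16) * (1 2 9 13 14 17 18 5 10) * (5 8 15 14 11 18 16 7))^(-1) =((0 1 2 9 13 11 18 8 15 14 17 16)(5 10 7))^(-1) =(0 16 17 14 15 8 18 11 13 9 2 1)(5 7 10)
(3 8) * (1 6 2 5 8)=(1 6 2 5 8 3)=[0, 6, 5, 1, 4, 8, 2, 7, 3]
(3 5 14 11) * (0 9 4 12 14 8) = [9, 1, 2, 5, 12, 8, 6, 7, 0, 4, 10, 3, 14, 13, 11] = (0 9 4 12 14 11 3 5 8)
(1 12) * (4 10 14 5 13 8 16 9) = [0, 12, 2, 3, 10, 13, 6, 7, 16, 4, 14, 11, 1, 8, 5, 15, 9] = (1 12)(4 10 14 5 13 8 16 9)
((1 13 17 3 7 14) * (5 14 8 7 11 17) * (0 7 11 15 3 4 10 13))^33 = (17)(3 15)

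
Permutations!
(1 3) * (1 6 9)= (1 3 6 9)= [0, 3, 2, 6, 4, 5, 9, 7, 8, 1]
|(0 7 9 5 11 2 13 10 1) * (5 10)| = |(0 7 9 10 1)(2 13 5 11)| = 20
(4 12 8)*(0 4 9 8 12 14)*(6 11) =(0 4 14)(6 11)(8 9) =[4, 1, 2, 3, 14, 5, 11, 7, 9, 8, 10, 6, 12, 13, 0]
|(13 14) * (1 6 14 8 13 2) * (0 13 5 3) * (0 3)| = |(0 13 8 5)(1 6 14 2)| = 4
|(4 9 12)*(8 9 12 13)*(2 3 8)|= 10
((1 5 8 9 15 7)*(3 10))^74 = ((1 5 8 9 15 7)(3 10))^74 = (1 8 15)(5 9 7)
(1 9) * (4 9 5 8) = (1 5 8 4 9) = [0, 5, 2, 3, 9, 8, 6, 7, 4, 1]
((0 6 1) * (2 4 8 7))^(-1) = (0 1 6)(2 7 8 4)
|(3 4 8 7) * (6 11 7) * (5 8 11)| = |(3 4 11 7)(5 8 6)| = 12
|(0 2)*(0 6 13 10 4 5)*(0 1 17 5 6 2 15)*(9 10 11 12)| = |(0 15)(1 17 5)(4 6 13 11 12 9 10)| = 42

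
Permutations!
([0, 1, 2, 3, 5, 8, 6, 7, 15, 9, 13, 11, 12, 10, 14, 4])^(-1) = [0, 1, 2, 3, 15, 4, 6, 7, 5, 9, 13, 11, 12, 10, 14, 8]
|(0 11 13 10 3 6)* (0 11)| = 5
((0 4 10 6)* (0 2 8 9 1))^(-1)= ((0 4 10 6 2 8 9 1))^(-1)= (0 1 9 8 2 6 10 4)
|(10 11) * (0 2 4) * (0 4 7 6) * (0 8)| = 10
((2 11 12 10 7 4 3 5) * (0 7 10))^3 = (0 3 11 7 5 12 4 2)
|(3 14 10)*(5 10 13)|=|(3 14 13 5 10)|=5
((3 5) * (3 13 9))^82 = (3 13)(5 9)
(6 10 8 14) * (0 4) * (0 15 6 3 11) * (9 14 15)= (0 4 9 14 3 11)(6 10 8 15)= [4, 1, 2, 11, 9, 5, 10, 7, 15, 14, 8, 0, 12, 13, 3, 6]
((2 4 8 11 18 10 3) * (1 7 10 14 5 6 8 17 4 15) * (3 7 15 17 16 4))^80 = (2 3 17)(5 8 18)(6 11 14)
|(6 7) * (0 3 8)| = 6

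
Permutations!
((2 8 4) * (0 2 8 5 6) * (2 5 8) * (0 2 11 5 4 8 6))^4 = (11)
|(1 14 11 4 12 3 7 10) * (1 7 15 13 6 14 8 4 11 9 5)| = 22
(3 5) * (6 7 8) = (3 5)(6 7 8) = [0, 1, 2, 5, 4, 3, 7, 8, 6]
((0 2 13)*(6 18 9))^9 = ((0 2 13)(6 18 9))^9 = (18)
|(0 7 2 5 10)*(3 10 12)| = 7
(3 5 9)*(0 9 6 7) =(0 9 3 5 6 7) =[9, 1, 2, 5, 4, 6, 7, 0, 8, 3]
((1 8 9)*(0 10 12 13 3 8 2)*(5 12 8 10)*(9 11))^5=(0 10 2 3 1 13 9 12 11 5 8)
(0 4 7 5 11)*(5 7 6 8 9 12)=(0 4 6 8 9 12 5 11)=[4, 1, 2, 3, 6, 11, 8, 7, 9, 12, 10, 0, 5]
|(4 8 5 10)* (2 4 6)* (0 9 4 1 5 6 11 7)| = 11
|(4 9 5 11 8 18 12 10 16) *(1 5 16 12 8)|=|(1 5 11)(4 9 16)(8 18)(10 12)|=6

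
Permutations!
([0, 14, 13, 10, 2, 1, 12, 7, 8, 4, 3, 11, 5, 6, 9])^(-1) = [0, 5, 4, 10, 9, 12, 13, 7, 8, 14, 3, 11, 6, 2, 1]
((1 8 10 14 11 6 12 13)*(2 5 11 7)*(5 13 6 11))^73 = (1 14 13 10 2 8 7)(6 12)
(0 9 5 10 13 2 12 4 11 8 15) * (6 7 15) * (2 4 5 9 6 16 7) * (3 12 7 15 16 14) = (0 6 2 7 16 15)(3 12 5 10 13 4 11 8 14) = [6, 1, 7, 12, 11, 10, 2, 16, 14, 9, 13, 8, 5, 4, 3, 0, 15]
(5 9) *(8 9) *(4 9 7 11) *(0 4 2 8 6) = (0 4 9 5 6)(2 8 7 11) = [4, 1, 8, 3, 9, 6, 0, 11, 7, 5, 10, 2]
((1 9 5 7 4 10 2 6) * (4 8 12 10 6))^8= ((1 9 5 7 8 12 10 2 4 6))^8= (1 4 10 8 5)(2 12 7 9 6)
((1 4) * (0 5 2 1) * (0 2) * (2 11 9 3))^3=(0 5)(1 9)(2 11)(3 4)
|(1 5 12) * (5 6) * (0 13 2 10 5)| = 8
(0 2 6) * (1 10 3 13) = (0 2 6)(1 10 3 13) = [2, 10, 6, 13, 4, 5, 0, 7, 8, 9, 3, 11, 12, 1]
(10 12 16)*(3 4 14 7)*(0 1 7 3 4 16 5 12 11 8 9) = (0 1 7 4 14 3 16 10 11 8 9)(5 12) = [1, 7, 2, 16, 14, 12, 6, 4, 9, 0, 11, 8, 5, 13, 3, 15, 10]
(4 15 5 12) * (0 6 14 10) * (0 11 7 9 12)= (0 6 14 10 11 7 9 12 4 15 5)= [6, 1, 2, 3, 15, 0, 14, 9, 8, 12, 11, 7, 4, 13, 10, 5]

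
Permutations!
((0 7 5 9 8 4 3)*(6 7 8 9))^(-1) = (9)(0 3 4 8)(5 7 6)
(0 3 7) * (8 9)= (0 3 7)(8 9)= [3, 1, 2, 7, 4, 5, 6, 0, 9, 8]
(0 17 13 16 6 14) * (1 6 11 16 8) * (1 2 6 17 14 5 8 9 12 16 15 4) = [14, 17, 6, 3, 1, 8, 5, 7, 2, 12, 10, 15, 16, 9, 0, 4, 11, 13] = (0 14)(1 17 13 9 12 16 11 15 4)(2 6 5 8)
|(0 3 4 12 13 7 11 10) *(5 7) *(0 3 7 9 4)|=5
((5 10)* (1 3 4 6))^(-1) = (1 6 4 3)(5 10)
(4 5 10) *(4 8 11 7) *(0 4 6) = (0 4 5 10 8 11 7 6) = [4, 1, 2, 3, 5, 10, 0, 6, 11, 9, 8, 7]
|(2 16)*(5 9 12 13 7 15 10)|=14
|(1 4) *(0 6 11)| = 6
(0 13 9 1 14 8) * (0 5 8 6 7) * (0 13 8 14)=(0 8 5 14 6 7 13 9 1)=[8, 0, 2, 3, 4, 14, 7, 13, 5, 1, 10, 11, 12, 9, 6]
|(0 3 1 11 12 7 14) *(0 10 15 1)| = 14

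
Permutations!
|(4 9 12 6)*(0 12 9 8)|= 5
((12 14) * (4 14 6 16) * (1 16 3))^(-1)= (1 3 6 12 14 4 16)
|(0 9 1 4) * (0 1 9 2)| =2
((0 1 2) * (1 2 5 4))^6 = (5)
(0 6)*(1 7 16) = (0 6)(1 7 16) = [6, 7, 2, 3, 4, 5, 0, 16, 8, 9, 10, 11, 12, 13, 14, 15, 1]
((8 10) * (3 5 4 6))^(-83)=((3 5 4 6)(8 10))^(-83)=(3 5 4 6)(8 10)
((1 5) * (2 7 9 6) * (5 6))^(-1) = ((1 6 2 7 9 5))^(-1) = (1 5 9 7 2 6)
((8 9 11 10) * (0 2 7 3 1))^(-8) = ((0 2 7 3 1)(8 9 11 10))^(-8) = (11)(0 7 1 2 3)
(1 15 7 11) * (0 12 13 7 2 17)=(0 12 13 7 11 1 15 2 17)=[12, 15, 17, 3, 4, 5, 6, 11, 8, 9, 10, 1, 13, 7, 14, 2, 16, 0]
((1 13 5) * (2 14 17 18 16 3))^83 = ((1 13 5)(2 14 17 18 16 3))^83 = (1 5 13)(2 3 16 18 17 14)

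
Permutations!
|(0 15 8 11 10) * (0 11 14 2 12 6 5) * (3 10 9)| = |(0 15 8 14 2 12 6 5)(3 10 11 9)| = 8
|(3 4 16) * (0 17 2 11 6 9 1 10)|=|(0 17 2 11 6 9 1 10)(3 4 16)|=24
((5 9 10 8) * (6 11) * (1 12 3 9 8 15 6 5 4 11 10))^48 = ((1 12 3 9)(4 11 5 8)(6 10 15))^48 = (15)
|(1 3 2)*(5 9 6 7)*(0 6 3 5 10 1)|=9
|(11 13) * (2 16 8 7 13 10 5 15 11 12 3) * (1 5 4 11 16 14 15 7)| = 33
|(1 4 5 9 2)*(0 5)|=6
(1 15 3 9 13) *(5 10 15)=[0, 5, 2, 9, 4, 10, 6, 7, 8, 13, 15, 11, 12, 1, 14, 3]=(1 5 10 15 3 9 13)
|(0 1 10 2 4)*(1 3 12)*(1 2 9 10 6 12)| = 14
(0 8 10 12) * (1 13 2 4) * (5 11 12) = (0 8 10 5 11 12)(1 13 2 4) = [8, 13, 4, 3, 1, 11, 6, 7, 10, 9, 5, 12, 0, 2]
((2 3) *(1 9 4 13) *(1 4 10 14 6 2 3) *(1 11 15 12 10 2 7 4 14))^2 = ((1 9 2 11 15 12 10)(4 13 14 6 7))^2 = (1 2 15 10 9 11 12)(4 14 7 13 6)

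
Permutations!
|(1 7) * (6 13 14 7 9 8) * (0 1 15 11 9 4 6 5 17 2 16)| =|(0 1 4 6 13 14 7 15 11 9 8 5 17 2 16)| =15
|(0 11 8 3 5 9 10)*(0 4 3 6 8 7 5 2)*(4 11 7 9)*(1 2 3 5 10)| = 14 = |(0 7 10 11 9 1 2)(4 5)(6 8)|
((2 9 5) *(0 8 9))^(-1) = ((0 8 9 5 2))^(-1) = (0 2 5 9 8)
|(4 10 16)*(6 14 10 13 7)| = |(4 13 7 6 14 10 16)| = 7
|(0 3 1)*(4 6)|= |(0 3 1)(4 6)|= 6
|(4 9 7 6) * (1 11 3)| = |(1 11 3)(4 9 7 6)| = 12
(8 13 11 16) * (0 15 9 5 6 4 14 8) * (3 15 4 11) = (0 4 14 8 13 3 15 9 5 6 11 16) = [4, 1, 2, 15, 14, 6, 11, 7, 13, 5, 10, 16, 12, 3, 8, 9, 0]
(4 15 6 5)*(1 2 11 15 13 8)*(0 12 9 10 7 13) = (0 12 9 10 7 13 8 1 2 11 15 6 5 4) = [12, 2, 11, 3, 0, 4, 5, 13, 1, 10, 7, 15, 9, 8, 14, 6]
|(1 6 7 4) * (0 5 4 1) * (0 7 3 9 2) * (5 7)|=14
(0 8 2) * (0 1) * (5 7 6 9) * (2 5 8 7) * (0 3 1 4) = (0 7 6 9 8 5 2 4)(1 3) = [7, 3, 4, 1, 0, 2, 9, 6, 5, 8]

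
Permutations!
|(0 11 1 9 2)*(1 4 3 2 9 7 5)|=15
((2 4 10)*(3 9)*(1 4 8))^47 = ((1 4 10 2 8)(3 9))^47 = (1 10 8 4 2)(3 9)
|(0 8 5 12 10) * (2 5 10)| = |(0 8 10)(2 5 12)| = 3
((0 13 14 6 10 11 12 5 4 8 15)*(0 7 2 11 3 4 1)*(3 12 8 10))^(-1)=(0 1 5 12 10 4 3 6 14 13)(2 7 15 8 11)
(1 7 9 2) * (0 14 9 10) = [14, 7, 1, 3, 4, 5, 6, 10, 8, 2, 0, 11, 12, 13, 9] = (0 14 9 2 1 7 10)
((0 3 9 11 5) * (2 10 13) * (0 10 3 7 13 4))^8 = ((0 7 13 2 3 9 11 5 10 4))^8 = (0 10 11 3 13)(2 7 4 5 9)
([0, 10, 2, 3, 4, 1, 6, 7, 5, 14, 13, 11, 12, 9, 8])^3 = [0, 9, 2, 3, 4, 13, 6, 7, 10, 5, 14, 11, 12, 8, 1]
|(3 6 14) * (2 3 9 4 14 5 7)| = |(2 3 6 5 7)(4 14 9)| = 15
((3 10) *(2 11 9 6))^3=((2 11 9 6)(3 10))^3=(2 6 9 11)(3 10)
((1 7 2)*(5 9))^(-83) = ((1 7 2)(5 9))^(-83) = (1 7 2)(5 9)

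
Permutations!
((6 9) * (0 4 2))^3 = (6 9)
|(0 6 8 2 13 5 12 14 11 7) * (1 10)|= |(0 6 8 2 13 5 12 14 11 7)(1 10)|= 10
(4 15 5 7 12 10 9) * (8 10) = (4 15 5 7 12 8 10 9) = [0, 1, 2, 3, 15, 7, 6, 12, 10, 4, 9, 11, 8, 13, 14, 5]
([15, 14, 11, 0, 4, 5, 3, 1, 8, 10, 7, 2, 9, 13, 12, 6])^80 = (15)(1 12 10)(7 14 9)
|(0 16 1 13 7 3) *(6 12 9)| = 6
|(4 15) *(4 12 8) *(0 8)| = |(0 8 4 15 12)| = 5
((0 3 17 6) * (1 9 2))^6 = ((0 3 17 6)(1 9 2))^6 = (0 17)(3 6)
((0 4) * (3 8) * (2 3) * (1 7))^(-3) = ((0 4)(1 7)(2 3 8))^(-3) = (8)(0 4)(1 7)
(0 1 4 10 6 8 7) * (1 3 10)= (0 3 10 6 8 7)(1 4)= [3, 4, 2, 10, 1, 5, 8, 0, 7, 9, 6]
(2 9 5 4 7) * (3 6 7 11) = [0, 1, 9, 6, 11, 4, 7, 2, 8, 5, 10, 3] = (2 9 5 4 11 3 6 7)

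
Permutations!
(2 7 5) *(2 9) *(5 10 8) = [0, 1, 7, 3, 4, 9, 6, 10, 5, 2, 8] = (2 7 10 8 5 9)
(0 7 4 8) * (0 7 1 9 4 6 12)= [1, 9, 2, 3, 8, 5, 12, 6, 7, 4, 10, 11, 0]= (0 1 9 4 8 7 6 12)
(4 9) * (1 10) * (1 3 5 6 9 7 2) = [0, 10, 1, 5, 7, 6, 9, 2, 8, 4, 3] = (1 10 3 5 6 9 4 7 2)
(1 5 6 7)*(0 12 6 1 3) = (0 12 6 7 3)(1 5) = [12, 5, 2, 0, 4, 1, 7, 3, 8, 9, 10, 11, 6]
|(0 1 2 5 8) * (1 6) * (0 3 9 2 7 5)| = 9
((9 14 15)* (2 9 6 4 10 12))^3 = (2 15 10 9 6 12 14 4)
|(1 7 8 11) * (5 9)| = 4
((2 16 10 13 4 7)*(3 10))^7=((2 16 3 10 13 4 7))^7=(16)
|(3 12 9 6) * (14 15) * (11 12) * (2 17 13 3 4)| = 18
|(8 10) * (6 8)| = |(6 8 10)| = 3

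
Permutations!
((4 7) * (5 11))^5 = ((4 7)(5 11))^5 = (4 7)(5 11)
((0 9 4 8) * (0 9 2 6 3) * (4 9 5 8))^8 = ((9)(0 2 6 3)(5 8))^8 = (9)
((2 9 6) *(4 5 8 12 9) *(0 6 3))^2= ((0 6 2 4 5 8 12 9 3))^2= (0 2 5 12 3 6 4 8 9)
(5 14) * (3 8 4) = (3 8 4)(5 14) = [0, 1, 2, 8, 3, 14, 6, 7, 4, 9, 10, 11, 12, 13, 5]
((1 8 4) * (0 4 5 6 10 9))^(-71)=(0 4 1 8 5 6 10 9)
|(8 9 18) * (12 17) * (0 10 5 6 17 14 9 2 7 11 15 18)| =|(0 10 5 6 17 12 14 9)(2 7 11 15 18 8)| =24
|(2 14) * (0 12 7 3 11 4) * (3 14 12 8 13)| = 12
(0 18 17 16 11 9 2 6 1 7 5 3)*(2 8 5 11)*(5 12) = [18, 7, 6, 0, 4, 3, 1, 11, 12, 8, 10, 9, 5, 13, 14, 15, 2, 16, 17] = (0 18 17 16 2 6 1 7 11 9 8 12 5 3)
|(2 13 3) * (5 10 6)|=3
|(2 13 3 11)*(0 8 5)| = |(0 8 5)(2 13 3 11)| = 12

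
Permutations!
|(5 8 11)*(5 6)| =4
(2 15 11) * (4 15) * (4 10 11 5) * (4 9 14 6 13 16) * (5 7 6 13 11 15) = (2 10 15 7 6 11)(4 5 9 14 13 16) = [0, 1, 10, 3, 5, 9, 11, 6, 8, 14, 15, 2, 12, 16, 13, 7, 4]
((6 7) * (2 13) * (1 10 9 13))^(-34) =((1 10 9 13 2)(6 7))^(-34) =(1 10 9 13 2)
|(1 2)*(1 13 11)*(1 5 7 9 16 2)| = 7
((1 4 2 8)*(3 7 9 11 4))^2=(1 7 11 2)(3 9 4 8)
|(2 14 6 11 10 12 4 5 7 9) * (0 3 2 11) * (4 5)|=|(0 3 2 14 6)(5 7 9 11 10 12)|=30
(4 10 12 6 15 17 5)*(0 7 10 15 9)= [7, 1, 2, 3, 15, 4, 9, 10, 8, 0, 12, 11, 6, 13, 14, 17, 16, 5]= (0 7 10 12 6 9)(4 15 17 5)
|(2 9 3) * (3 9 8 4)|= 4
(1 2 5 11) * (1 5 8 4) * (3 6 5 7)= (1 2 8 4)(3 6 5 11 7)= [0, 2, 8, 6, 1, 11, 5, 3, 4, 9, 10, 7]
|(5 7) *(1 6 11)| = |(1 6 11)(5 7)| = 6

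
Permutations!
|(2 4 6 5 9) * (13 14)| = |(2 4 6 5 9)(13 14)| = 10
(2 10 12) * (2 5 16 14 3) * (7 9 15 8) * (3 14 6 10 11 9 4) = (2 11 9 15 8 7 4 3)(5 16 6 10 12) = [0, 1, 11, 2, 3, 16, 10, 4, 7, 15, 12, 9, 5, 13, 14, 8, 6]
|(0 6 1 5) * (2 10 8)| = 12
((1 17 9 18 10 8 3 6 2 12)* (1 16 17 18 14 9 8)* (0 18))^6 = (0 10)(1 18)(2 6 3 8 17 16 12)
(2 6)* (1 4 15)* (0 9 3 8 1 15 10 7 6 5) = [9, 4, 5, 8, 10, 0, 2, 6, 1, 3, 7, 11, 12, 13, 14, 15] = (15)(0 9 3 8 1 4 10 7 6 2 5)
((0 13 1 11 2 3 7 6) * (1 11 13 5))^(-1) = ((0 5 1 13 11 2 3 7 6))^(-1) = (0 6 7 3 2 11 13 1 5)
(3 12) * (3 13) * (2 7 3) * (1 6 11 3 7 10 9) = (1 6 11 3 12 13 2 10 9) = [0, 6, 10, 12, 4, 5, 11, 7, 8, 1, 9, 3, 13, 2]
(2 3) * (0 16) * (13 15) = (0 16)(2 3)(13 15) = [16, 1, 3, 2, 4, 5, 6, 7, 8, 9, 10, 11, 12, 15, 14, 13, 0]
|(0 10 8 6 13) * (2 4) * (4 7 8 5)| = 9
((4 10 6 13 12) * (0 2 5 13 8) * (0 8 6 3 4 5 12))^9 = (0 13 5 12 2)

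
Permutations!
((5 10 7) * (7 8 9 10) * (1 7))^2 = (1 5 7)(8 10 9)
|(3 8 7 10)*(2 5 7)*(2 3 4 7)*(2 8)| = |(2 5 8 3)(4 7 10)| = 12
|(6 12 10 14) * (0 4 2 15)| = |(0 4 2 15)(6 12 10 14)| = 4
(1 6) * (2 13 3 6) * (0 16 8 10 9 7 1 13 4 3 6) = [16, 2, 4, 0, 3, 5, 13, 1, 10, 7, 9, 11, 12, 6, 14, 15, 8] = (0 16 8 10 9 7 1 2 4 3)(6 13)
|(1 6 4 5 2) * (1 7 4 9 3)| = |(1 6 9 3)(2 7 4 5)| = 4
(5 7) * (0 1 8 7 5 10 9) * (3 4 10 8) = (0 1 3 4 10 9)(7 8) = [1, 3, 2, 4, 10, 5, 6, 8, 7, 0, 9]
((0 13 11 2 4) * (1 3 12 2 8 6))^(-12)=((0 13 11 8 6 1 3 12 2 4))^(-12)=(0 2 3 6 11)(1 8 13 4 12)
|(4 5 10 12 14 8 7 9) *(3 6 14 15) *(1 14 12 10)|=28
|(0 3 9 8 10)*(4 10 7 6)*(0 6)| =15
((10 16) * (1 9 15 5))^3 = (1 5 15 9)(10 16)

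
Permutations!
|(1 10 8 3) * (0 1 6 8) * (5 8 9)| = 15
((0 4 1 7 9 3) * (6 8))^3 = ((0 4 1 7 9 3)(6 8))^3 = (0 7)(1 3)(4 9)(6 8)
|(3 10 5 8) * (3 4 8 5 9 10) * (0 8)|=|(0 8 4)(9 10)|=6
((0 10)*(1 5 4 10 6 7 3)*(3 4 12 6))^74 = ((0 3 1 5 12 6 7 4 10))^74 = (0 1 12 7 10 3 5 6 4)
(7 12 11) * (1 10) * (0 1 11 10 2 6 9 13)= (0 1 2 6 9 13)(7 12 10 11)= [1, 2, 6, 3, 4, 5, 9, 12, 8, 13, 11, 7, 10, 0]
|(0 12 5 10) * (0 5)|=|(0 12)(5 10)|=2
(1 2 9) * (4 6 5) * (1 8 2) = [0, 1, 9, 3, 6, 4, 5, 7, 2, 8] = (2 9 8)(4 6 5)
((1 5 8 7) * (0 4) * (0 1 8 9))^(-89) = (0 4 1 5 9)(7 8)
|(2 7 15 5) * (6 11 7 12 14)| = 8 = |(2 12 14 6 11 7 15 5)|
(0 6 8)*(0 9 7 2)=(0 6 8 9 7 2)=[6, 1, 0, 3, 4, 5, 8, 2, 9, 7]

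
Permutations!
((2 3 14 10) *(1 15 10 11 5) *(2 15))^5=((1 2 3 14 11 5)(10 15))^5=(1 5 11 14 3 2)(10 15)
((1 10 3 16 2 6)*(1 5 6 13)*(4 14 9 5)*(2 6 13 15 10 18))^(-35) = ((1 18 2 15 10 3 16 6 4 14 9 5 13))^(-35) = (1 10 4 13 15 6 5 2 16 9 18 3 14)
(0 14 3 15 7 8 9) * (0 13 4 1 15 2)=[14, 15, 0, 2, 1, 5, 6, 8, 9, 13, 10, 11, 12, 4, 3, 7]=(0 14 3 2)(1 15 7 8 9 13 4)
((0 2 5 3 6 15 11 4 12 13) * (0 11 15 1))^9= ((15)(0 2 5 3 6 1)(4 12 13 11))^9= (15)(0 3)(1 5)(2 6)(4 12 13 11)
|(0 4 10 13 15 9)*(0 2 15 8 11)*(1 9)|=|(0 4 10 13 8 11)(1 9 2 15)|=12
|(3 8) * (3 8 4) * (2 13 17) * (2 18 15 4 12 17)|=|(2 13)(3 12 17 18 15 4)|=6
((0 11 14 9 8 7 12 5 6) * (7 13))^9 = (0 6 5 12 7 13 8 9 14 11)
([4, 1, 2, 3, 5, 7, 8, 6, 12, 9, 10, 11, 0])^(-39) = [7, 1, 2, 3, 6, 8, 0, 12, 4, 9, 10, 11, 5]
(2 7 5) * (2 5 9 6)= (2 7 9 6)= [0, 1, 7, 3, 4, 5, 2, 9, 8, 6]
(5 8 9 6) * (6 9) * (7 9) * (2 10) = [0, 1, 10, 3, 4, 8, 5, 9, 6, 7, 2] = (2 10)(5 8 6)(7 9)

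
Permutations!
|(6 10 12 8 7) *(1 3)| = |(1 3)(6 10 12 8 7)| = 10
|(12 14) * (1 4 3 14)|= 5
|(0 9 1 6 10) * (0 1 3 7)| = |(0 9 3 7)(1 6 10)| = 12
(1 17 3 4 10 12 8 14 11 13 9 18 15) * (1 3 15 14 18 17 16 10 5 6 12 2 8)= (1 16 10 2 8 18 14 11 13 9 17 15 3 4 5 6 12)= [0, 16, 8, 4, 5, 6, 12, 7, 18, 17, 2, 13, 1, 9, 11, 3, 10, 15, 14]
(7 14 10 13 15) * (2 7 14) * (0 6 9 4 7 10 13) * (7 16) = (0 6 9 4 16 7 2 10)(13 15 14) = [6, 1, 10, 3, 16, 5, 9, 2, 8, 4, 0, 11, 12, 15, 13, 14, 7]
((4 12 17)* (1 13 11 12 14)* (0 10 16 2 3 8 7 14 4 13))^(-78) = ((0 10 16 2 3 8 7 14 1)(11 12 17 13))^(-78) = (0 2 7)(1 16 8)(3 14 10)(11 17)(12 13)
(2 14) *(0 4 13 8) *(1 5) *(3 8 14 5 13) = (0 4 3 8)(1 13 14 2 5) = [4, 13, 5, 8, 3, 1, 6, 7, 0, 9, 10, 11, 12, 14, 2]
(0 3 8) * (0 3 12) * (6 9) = (0 12)(3 8)(6 9) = [12, 1, 2, 8, 4, 5, 9, 7, 3, 6, 10, 11, 0]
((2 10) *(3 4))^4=(10)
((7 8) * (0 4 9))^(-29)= ((0 4 9)(7 8))^(-29)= (0 4 9)(7 8)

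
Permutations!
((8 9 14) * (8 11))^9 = (8 9 14 11)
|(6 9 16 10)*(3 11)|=4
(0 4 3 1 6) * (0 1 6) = (0 4 3 6 1) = [4, 0, 2, 6, 3, 5, 1]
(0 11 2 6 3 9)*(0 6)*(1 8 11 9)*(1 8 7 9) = (0 1 7 9 6 3 8 11 2) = [1, 7, 0, 8, 4, 5, 3, 9, 11, 6, 10, 2]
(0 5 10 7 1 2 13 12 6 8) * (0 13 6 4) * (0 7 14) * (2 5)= (0 2 6 8 13 12 4 7 1 5 10 14)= [2, 5, 6, 3, 7, 10, 8, 1, 13, 9, 14, 11, 4, 12, 0]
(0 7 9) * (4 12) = (0 7 9)(4 12) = [7, 1, 2, 3, 12, 5, 6, 9, 8, 0, 10, 11, 4]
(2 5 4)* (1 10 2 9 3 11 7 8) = (1 10 2 5 4 9 3 11 7 8) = [0, 10, 5, 11, 9, 4, 6, 8, 1, 3, 2, 7]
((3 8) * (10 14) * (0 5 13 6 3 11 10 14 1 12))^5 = (14)(0 8)(1 6)(3 12)(5 11)(10 13)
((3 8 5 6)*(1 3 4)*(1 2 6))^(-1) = ((1 3 8 5)(2 6 4))^(-1) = (1 5 8 3)(2 4 6)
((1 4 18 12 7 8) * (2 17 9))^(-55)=(1 8 7 12 18 4)(2 9 17)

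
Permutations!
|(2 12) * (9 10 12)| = 4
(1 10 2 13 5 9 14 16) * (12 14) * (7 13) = [0, 10, 7, 3, 4, 9, 6, 13, 8, 12, 2, 11, 14, 5, 16, 15, 1] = (1 10 2 7 13 5 9 12 14 16)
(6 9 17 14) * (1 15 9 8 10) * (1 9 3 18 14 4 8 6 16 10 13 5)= (1 15 3 18 14 16 10 9 17 4 8 13 5)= [0, 15, 2, 18, 8, 1, 6, 7, 13, 17, 9, 11, 12, 5, 16, 3, 10, 4, 14]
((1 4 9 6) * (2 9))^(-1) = ((1 4 2 9 6))^(-1) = (1 6 9 2 4)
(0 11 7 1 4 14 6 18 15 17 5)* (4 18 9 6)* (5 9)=(0 11 7 1 18 15 17 9 6 5)(4 14)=[11, 18, 2, 3, 14, 0, 5, 1, 8, 6, 10, 7, 12, 13, 4, 17, 16, 9, 15]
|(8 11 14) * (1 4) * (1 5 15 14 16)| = |(1 4 5 15 14 8 11 16)| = 8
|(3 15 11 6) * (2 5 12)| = 12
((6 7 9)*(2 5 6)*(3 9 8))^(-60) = (2 7 9 6 3 5 8)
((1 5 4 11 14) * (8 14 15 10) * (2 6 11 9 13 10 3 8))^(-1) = ((1 5 4 9 13 10 2 6 11 15 3 8 14))^(-1) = (1 14 8 3 15 11 6 2 10 13 9 4 5)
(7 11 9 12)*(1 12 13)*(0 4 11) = (0 4 11 9 13 1 12 7) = [4, 12, 2, 3, 11, 5, 6, 0, 8, 13, 10, 9, 7, 1]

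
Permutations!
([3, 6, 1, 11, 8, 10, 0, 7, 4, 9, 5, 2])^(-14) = [1, 11, 3, 6, 4, 5, 2, 7, 8, 9, 10, 0]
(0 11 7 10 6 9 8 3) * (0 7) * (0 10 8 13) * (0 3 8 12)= (0 11 10 6 9 13 3 7 12)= [11, 1, 2, 7, 4, 5, 9, 12, 8, 13, 6, 10, 0, 3]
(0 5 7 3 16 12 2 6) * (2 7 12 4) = (0 5 12 7 3 16 4 2 6) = [5, 1, 6, 16, 2, 12, 0, 3, 8, 9, 10, 11, 7, 13, 14, 15, 4]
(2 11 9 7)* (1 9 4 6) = (1 9 7 2 11 4 6) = [0, 9, 11, 3, 6, 5, 1, 2, 8, 7, 10, 4]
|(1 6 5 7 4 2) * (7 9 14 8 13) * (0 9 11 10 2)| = 42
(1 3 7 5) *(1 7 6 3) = (3 6)(5 7) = [0, 1, 2, 6, 4, 7, 3, 5]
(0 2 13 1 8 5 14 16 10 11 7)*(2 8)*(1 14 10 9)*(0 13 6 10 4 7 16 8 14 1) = (0 14 8 5 4 7 13 1 2 6 10 11 16 9) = [14, 2, 6, 3, 7, 4, 10, 13, 5, 0, 11, 16, 12, 1, 8, 15, 9]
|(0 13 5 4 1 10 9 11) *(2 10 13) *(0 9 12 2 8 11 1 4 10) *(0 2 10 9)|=12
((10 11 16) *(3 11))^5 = (3 11 16 10)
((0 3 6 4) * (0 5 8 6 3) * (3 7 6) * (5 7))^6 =(8)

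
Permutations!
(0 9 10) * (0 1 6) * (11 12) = (0 9 10 1 6)(11 12) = [9, 6, 2, 3, 4, 5, 0, 7, 8, 10, 1, 12, 11]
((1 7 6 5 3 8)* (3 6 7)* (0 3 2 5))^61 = (0 5 1 3 6 2 8)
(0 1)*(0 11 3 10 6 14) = (0 1 11 3 10 6 14) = [1, 11, 2, 10, 4, 5, 14, 7, 8, 9, 6, 3, 12, 13, 0]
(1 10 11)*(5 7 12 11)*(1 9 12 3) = [0, 10, 2, 1, 4, 7, 6, 3, 8, 12, 5, 9, 11] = (1 10 5 7 3)(9 12 11)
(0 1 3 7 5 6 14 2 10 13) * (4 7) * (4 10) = (0 1 3 10 13)(2 4 7 5 6 14) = [1, 3, 4, 10, 7, 6, 14, 5, 8, 9, 13, 11, 12, 0, 2]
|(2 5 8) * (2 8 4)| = |(8)(2 5 4)| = 3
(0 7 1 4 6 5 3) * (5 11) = (0 7 1 4 6 11 5 3) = [7, 4, 2, 0, 6, 3, 11, 1, 8, 9, 10, 5]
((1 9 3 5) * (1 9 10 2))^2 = (1 2 10)(3 9 5)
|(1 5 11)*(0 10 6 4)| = 12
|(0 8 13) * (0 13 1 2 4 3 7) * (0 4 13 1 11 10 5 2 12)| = |(0 8 11 10 5 2 13 1 12)(3 7 4)| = 9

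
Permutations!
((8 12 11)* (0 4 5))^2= ((0 4 5)(8 12 11))^2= (0 5 4)(8 11 12)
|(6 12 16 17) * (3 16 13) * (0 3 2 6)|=|(0 3 16 17)(2 6 12 13)|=4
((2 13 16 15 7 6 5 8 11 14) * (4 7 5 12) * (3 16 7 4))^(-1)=(2 14 11 8 5 15 16 3 12 6 7 13)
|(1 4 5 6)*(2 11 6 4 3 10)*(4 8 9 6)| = 10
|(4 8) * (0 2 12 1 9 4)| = |(0 2 12 1 9 4 8)| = 7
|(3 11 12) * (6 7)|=|(3 11 12)(6 7)|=6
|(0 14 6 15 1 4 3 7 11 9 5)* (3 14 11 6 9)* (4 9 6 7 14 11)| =10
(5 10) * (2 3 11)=(2 3 11)(5 10)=[0, 1, 3, 11, 4, 10, 6, 7, 8, 9, 5, 2]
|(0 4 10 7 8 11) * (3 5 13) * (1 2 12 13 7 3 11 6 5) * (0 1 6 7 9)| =|(0 4 10 3 6 5 9)(1 2 12 13 11)(7 8)| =70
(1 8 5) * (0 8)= (0 8 5 1)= [8, 0, 2, 3, 4, 1, 6, 7, 5]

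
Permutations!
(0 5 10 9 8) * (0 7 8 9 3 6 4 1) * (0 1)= (0 5 10 3 6 4)(7 8)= [5, 1, 2, 6, 0, 10, 4, 8, 7, 9, 3]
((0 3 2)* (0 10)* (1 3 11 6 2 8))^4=(0 10 2 6 11)(1 3 8)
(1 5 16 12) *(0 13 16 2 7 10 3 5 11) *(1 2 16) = (0 13 1 11)(2 7 10 3 5 16 12) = [13, 11, 7, 5, 4, 16, 6, 10, 8, 9, 3, 0, 2, 1, 14, 15, 12]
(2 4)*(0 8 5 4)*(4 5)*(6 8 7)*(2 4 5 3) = (0 7 6 8 5 3 2) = [7, 1, 0, 2, 4, 3, 8, 6, 5]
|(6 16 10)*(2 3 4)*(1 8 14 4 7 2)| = |(1 8 14 4)(2 3 7)(6 16 10)| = 12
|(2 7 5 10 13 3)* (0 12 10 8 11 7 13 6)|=|(0 12 10 6)(2 13 3)(5 8 11 7)|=12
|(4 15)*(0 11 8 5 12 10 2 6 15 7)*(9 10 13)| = |(0 11 8 5 12 13 9 10 2 6 15 4 7)| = 13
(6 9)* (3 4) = (3 4)(6 9) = [0, 1, 2, 4, 3, 5, 9, 7, 8, 6]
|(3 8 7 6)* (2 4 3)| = |(2 4 3 8 7 6)| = 6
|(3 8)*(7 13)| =|(3 8)(7 13)| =2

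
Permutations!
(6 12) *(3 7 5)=(3 7 5)(6 12)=[0, 1, 2, 7, 4, 3, 12, 5, 8, 9, 10, 11, 6]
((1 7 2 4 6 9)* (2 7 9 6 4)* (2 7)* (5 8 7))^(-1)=(1 9)(2 7 8 5)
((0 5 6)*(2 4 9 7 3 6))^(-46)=(0 2 9 3)(4 7 6 5)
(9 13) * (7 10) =(7 10)(9 13) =[0, 1, 2, 3, 4, 5, 6, 10, 8, 13, 7, 11, 12, 9]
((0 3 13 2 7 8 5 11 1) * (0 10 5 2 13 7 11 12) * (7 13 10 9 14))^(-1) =((0 3 13 10 5 12)(1 9 14 7 8 2 11))^(-1) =(0 12 5 10 13 3)(1 11 2 8 7 14 9)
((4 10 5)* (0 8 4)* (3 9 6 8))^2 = (0 9 8 10)(3 6 4 5)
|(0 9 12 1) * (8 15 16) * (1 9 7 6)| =12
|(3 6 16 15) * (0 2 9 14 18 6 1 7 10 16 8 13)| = 24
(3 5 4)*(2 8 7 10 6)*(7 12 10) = [0, 1, 8, 5, 3, 4, 2, 7, 12, 9, 6, 11, 10] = (2 8 12 10 6)(3 5 4)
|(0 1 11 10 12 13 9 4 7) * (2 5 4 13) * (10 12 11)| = |(0 1 10 11 12 2 5 4 7)(9 13)| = 18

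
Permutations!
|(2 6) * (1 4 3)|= |(1 4 3)(2 6)|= 6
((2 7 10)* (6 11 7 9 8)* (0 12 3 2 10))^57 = (0 2 6)(3 8 7)(9 11 12)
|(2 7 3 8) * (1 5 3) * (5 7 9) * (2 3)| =6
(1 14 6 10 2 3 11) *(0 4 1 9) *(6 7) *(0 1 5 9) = (0 4 5 9 1 14 7 6 10 2 3 11) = [4, 14, 3, 11, 5, 9, 10, 6, 8, 1, 2, 0, 12, 13, 7]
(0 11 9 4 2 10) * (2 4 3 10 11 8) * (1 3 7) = [8, 3, 11, 10, 4, 5, 6, 1, 2, 7, 0, 9] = (0 8 2 11 9 7 1 3 10)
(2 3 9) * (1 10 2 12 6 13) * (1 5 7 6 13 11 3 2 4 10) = [0, 1, 2, 9, 10, 7, 11, 6, 8, 12, 4, 3, 13, 5] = (3 9 12 13 5 7 6 11)(4 10)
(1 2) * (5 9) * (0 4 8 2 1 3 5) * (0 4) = (2 3 5 9 4 8) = [0, 1, 3, 5, 8, 9, 6, 7, 2, 4]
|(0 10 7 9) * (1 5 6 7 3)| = 8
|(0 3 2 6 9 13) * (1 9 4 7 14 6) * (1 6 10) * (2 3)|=10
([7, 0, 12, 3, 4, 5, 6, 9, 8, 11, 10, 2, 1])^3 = [11, 9, 0, 3, 4, 5, 6, 2, 8, 12, 10, 1, 7]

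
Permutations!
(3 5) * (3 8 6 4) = [0, 1, 2, 5, 3, 8, 4, 7, 6] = (3 5 8 6 4)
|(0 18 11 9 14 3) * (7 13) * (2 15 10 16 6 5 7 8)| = |(0 18 11 9 14 3)(2 15 10 16 6 5 7 13 8)| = 18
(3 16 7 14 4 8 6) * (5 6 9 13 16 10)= [0, 1, 2, 10, 8, 6, 3, 14, 9, 13, 5, 11, 12, 16, 4, 15, 7]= (3 10 5 6)(4 8 9 13 16 7 14)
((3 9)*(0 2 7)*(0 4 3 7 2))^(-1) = ((3 9 7 4))^(-1) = (3 4 7 9)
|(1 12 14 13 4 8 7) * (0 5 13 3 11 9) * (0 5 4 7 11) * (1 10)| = |(0 4 8 11 9 5 13 7 10 1 12 14 3)| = 13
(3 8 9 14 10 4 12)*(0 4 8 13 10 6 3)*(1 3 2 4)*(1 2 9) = (0 2 4 12)(1 3 13 10 8)(6 9 14) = [2, 3, 4, 13, 12, 5, 9, 7, 1, 14, 8, 11, 0, 10, 6]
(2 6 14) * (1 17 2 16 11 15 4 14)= (1 17 2 6)(4 14 16 11 15)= [0, 17, 6, 3, 14, 5, 1, 7, 8, 9, 10, 15, 12, 13, 16, 4, 11, 2]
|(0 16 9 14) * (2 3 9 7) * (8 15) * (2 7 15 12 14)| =6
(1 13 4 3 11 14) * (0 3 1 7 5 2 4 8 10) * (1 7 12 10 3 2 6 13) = [2, 1, 4, 11, 7, 6, 13, 5, 3, 9, 0, 14, 10, 8, 12] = (0 2 4 7 5 6 13 8 3 11 14 12 10)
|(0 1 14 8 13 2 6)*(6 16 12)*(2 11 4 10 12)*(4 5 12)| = |(0 1 14 8 13 11 5 12 6)(2 16)(4 10)| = 18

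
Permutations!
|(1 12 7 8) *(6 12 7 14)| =3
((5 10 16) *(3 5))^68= (16)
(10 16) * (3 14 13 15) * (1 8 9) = (1 8 9)(3 14 13 15)(10 16) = [0, 8, 2, 14, 4, 5, 6, 7, 9, 1, 16, 11, 12, 15, 13, 3, 10]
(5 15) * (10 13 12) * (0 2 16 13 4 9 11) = (0 2 16 13 12 10 4 9 11)(5 15) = [2, 1, 16, 3, 9, 15, 6, 7, 8, 11, 4, 0, 10, 12, 14, 5, 13]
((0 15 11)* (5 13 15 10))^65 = (0 11 15 13 5 10)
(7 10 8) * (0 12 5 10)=(0 12 5 10 8 7)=[12, 1, 2, 3, 4, 10, 6, 0, 7, 9, 8, 11, 5]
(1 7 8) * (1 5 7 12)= [0, 12, 2, 3, 4, 7, 6, 8, 5, 9, 10, 11, 1]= (1 12)(5 7 8)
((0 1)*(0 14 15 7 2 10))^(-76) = (0 1 14 15 7 2 10) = ((0 1 14 15 7 2 10))^(-76)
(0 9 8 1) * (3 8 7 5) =[9, 0, 2, 8, 4, 3, 6, 5, 1, 7] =(0 9 7 5 3 8 1)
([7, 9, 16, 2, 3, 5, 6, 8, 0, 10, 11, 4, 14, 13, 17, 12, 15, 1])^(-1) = (0 8 7)(1 17 14 12 15 16 2 3 4 11 10 9)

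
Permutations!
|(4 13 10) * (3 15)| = |(3 15)(4 13 10)| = 6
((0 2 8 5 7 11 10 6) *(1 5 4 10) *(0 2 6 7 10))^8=(0 8 6 4 2)(1 7 5 11 10)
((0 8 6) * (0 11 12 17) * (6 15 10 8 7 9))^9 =(0 9 11 17 7 6 12)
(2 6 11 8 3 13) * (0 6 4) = (0 6 11 8 3 13 2 4) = [6, 1, 4, 13, 0, 5, 11, 7, 3, 9, 10, 8, 12, 2]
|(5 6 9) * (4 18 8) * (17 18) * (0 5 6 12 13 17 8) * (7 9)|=|(0 5 12 13 17 18)(4 8)(6 7 9)|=6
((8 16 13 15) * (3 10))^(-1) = ((3 10)(8 16 13 15))^(-1) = (3 10)(8 15 13 16)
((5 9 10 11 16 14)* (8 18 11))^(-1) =((5 9 10 8 18 11 16 14))^(-1) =(5 14 16 11 18 8 10 9)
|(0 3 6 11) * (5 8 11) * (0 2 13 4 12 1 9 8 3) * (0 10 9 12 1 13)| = |(0 10 9 8 11 2)(1 12 13 4)(3 6 5)| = 12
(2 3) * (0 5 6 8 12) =(0 5 6 8 12)(2 3) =[5, 1, 3, 2, 4, 6, 8, 7, 12, 9, 10, 11, 0]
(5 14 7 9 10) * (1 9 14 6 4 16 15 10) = (1 9)(4 16 15 10 5 6)(7 14) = [0, 9, 2, 3, 16, 6, 4, 14, 8, 1, 5, 11, 12, 13, 7, 10, 15]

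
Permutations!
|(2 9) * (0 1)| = |(0 1)(2 9)| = 2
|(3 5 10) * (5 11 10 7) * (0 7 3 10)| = 5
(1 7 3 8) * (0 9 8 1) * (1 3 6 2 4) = (0 9 8)(1 7 6 2 4) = [9, 7, 4, 3, 1, 5, 2, 6, 0, 8]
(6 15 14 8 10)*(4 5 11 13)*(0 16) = [16, 1, 2, 3, 5, 11, 15, 7, 10, 9, 6, 13, 12, 4, 8, 14, 0] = (0 16)(4 5 11 13)(6 15 14 8 10)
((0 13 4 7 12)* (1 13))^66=(13)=((0 1 13 4 7 12))^66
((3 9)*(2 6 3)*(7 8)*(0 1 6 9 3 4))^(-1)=((0 1 6 4)(2 9)(7 8))^(-1)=(0 4 6 1)(2 9)(7 8)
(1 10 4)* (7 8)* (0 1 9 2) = [1, 10, 0, 3, 9, 5, 6, 8, 7, 2, 4] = (0 1 10 4 9 2)(7 8)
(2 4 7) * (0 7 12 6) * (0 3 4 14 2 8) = (0 7 8)(2 14)(3 4 12 6) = [7, 1, 14, 4, 12, 5, 3, 8, 0, 9, 10, 11, 6, 13, 2]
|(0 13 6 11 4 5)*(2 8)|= 6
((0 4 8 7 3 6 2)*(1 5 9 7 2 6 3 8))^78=((0 4 1 5 9 7 8 2))^78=(0 8 9 1)(2 7 5 4)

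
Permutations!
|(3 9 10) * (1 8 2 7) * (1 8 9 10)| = |(1 9)(2 7 8)(3 10)| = 6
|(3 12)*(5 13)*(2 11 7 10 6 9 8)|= 14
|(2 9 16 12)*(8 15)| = 4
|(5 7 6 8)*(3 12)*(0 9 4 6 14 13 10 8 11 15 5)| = 12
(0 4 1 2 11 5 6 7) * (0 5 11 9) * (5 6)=(11)(0 4 1 2 9)(6 7)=[4, 2, 9, 3, 1, 5, 7, 6, 8, 0, 10, 11]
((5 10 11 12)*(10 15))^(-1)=(5 12 11 10 15)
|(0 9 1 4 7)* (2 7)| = 6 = |(0 9 1 4 2 7)|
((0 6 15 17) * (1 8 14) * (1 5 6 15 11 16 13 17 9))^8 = ((0 15 9 1 8 14 5 6 11 16 13 17))^8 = (0 11 8)(1 17 6)(5 9 13)(14 15 16)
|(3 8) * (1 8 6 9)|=5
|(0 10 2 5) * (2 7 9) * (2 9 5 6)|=4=|(0 10 7 5)(2 6)|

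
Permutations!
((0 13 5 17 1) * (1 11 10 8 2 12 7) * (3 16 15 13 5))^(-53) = ((0 5 17 11 10 8 2 12 7 1)(3 16 15 13))^(-53) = (0 12 10 5 7 8 17 1 2 11)(3 13 15 16)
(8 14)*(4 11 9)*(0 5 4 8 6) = (0 5 4 11 9 8 14 6) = [5, 1, 2, 3, 11, 4, 0, 7, 14, 8, 10, 9, 12, 13, 6]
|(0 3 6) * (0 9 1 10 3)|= |(1 10 3 6 9)|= 5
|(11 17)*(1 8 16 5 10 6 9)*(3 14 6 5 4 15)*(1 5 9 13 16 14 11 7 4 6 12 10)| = 42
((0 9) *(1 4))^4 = ((0 9)(1 4))^4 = (9)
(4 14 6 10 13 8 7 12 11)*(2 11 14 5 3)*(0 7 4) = (0 7 12 14 6 10 13 8 4 5 3 2 11) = [7, 1, 11, 2, 5, 3, 10, 12, 4, 9, 13, 0, 14, 8, 6]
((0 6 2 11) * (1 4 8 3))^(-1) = (0 11 2 6)(1 3 8 4) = ((0 6 2 11)(1 4 8 3))^(-1)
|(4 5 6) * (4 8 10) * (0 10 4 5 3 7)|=8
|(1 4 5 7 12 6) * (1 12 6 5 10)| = |(1 4 10)(5 7 6 12)| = 12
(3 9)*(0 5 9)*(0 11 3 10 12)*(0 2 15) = (0 5 9 10 12 2 15)(3 11) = [5, 1, 15, 11, 4, 9, 6, 7, 8, 10, 12, 3, 2, 13, 14, 0]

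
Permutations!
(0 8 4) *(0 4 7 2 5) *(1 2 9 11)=[8, 2, 5, 3, 4, 0, 6, 9, 7, 11, 10, 1]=(0 8 7 9 11 1 2 5)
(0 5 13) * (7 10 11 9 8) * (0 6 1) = [5, 0, 2, 3, 4, 13, 1, 10, 7, 8, 11, 9, 12, 6] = (0 5 13 6 1)(7 10 11 9 8)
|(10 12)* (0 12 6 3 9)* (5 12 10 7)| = 15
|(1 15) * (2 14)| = 2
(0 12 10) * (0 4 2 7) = (0 12 10 4 2 7) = [12, 1, 7, 3, 2, 5, 6, 0, 8, 9, 4, 11, 10]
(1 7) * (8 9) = (1 7)(8 9) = [0, 7, 2, 3, 4, 5, 6, 1, 9, 8]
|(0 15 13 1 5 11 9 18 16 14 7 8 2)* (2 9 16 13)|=|(0 15 2)(1 5 11 16 14 7 8 9 18 13)|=30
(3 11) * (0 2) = (0 2)(3 11) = [2, 1, 0, 11, 4, 5, 6, 7, 8, 9, 10, 3]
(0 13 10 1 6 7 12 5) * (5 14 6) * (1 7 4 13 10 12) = [10, 5, 2, 3, 13, 0, 4, 1, 8, 9, 7, 11, 14, 12, 6] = (0 10 7 1 5)(4 13 12 14 6)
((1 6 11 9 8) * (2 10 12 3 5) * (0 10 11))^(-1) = (0 6 1 8 9 11 2 5 3 12 10) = ((0 10 12 3 5 2 11 9 8 1 6))^(-1)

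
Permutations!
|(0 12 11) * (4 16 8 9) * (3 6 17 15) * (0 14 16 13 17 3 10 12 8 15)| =|(0 8 9 4 13 17)(3 6)(10 12 11 14 16 15)| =6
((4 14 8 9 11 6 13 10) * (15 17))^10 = ((4 14 8 9 11 6 13 10)(15 17))^10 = (17)(4 8 11 13)(6 10 14 9)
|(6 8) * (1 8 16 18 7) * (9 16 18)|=10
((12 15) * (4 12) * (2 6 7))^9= (15)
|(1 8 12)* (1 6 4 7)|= 6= |(1 8 12 6 4 7)|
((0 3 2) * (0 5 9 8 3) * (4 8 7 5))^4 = ((2 4 8 3)(5 9 7))^4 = (5 9 7)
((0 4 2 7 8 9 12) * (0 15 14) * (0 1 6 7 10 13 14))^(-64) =(0 4 2 10 13 14 1 6 7 8 9 12 15)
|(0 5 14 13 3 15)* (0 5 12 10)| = |(0 12 10)(3 15 5 14 13)| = 15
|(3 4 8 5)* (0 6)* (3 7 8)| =|(0 6)(3 4)(5 7 8)| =6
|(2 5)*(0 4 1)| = 6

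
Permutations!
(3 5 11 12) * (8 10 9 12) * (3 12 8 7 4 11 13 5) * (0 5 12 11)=(0 5 13 12 11 7 4)(8 10 9)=[5, 1, 2, 3, 0, 13, 6, 4, 10, 8, 9, 7, 11, 12]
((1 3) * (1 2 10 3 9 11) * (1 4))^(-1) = (1 4 11 9)(2 3 10)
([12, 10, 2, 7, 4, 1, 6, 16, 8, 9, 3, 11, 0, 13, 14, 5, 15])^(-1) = (0 12)(1 5 15 16 7 3 10)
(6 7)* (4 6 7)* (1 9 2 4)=(1 9 2 4 6)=[0, 9, 4, 3, 6, 5, 1, 7, 8, 2]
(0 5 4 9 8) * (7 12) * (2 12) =[5, 1, 12, 3, 9, 4, 6, 2, 0, 8, 10, 11, 7] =(0 5 4 9 8)(2 12 7)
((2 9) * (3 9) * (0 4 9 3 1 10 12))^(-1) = (0 12 10 1 2 9 4)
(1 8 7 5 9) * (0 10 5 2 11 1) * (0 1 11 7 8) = (11)(0 10 5 9 1)(2 7) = [10, 0, 7, 3, 4, 9, 6, 2, 8, 1, 5, 11]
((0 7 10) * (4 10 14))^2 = (0 14 10 7 4)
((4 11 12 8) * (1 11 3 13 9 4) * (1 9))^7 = (1 13 3 4 9 8 12 11)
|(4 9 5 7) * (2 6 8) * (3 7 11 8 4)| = 14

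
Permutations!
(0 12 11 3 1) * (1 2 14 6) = [12, 0, 14, 2, 4, 5, 1, 7, 8, 9, 10, 3, 11, 13, 6] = (0 12 11 3 2 14 6 1)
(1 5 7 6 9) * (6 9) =(1 5 7 9) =[0, 5, 2, 3, 4, 7, 6, 9, 8, 1]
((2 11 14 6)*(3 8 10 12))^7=((2 11 14 6)(3 8 10 12))^7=(2 6 14 11)(3 12 10 8)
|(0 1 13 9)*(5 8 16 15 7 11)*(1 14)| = 30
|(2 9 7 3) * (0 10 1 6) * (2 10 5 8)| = |(0 5 8 2 9 7 3 10 1 6)| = 10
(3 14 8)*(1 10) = [0, 10, 2, 14, 4, 5, 6, 7, 3, 9, 1, 11, 12, 13, 8] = (1 10)(3 14 8)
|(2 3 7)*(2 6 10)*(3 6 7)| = 3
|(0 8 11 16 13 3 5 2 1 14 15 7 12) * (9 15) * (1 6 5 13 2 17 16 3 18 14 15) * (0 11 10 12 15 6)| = 16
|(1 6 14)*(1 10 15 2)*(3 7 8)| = |(1 6 14 10 15 2)(3 7 8)| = 6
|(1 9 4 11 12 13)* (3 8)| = |(1 9 4 11 12 13)(3 8)| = 6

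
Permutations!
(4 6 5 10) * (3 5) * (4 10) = (10)(3 5 4 6) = [0, 1, 2, 5, 6, 4, 3, 7, 8, 9, 10]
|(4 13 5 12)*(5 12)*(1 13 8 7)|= 6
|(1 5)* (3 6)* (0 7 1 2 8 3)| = |(0 7 1 5 2 8 3 6)| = 8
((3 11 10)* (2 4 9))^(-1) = (2 9 4)(3 10 11)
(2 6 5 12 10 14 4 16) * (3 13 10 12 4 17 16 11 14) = (2 6 5 4 11 14 17 16)(3 13 10) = [0, 1, 6, 13, 11, 4, 5, 7, 8, 9, 3, 14, 12, 10, 17, 15, 2, 16]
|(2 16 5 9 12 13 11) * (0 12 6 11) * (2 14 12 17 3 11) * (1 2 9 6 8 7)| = 56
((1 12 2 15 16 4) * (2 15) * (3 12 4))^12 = ((1 4)(3 12 15 16))^12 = (16)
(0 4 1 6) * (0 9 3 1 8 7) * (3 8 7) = (0 4 7)(1 6 9 8 3) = [4, 6, 2, 1, 7, 5, 9, 0, 3, 8]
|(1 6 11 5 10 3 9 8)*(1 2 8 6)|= 6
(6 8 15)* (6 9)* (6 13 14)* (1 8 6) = (1 8 15 9 13 14) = [0, 8, 2, 3, 4, 5, 6, 7, 15, 13, 10, 11, 12, 14, 1, 9]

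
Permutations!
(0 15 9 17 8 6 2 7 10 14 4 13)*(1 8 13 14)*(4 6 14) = (0 15 9 17 13)(1 8 14 6 2 7 10) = [15, 8, 7, 3, 4, 5, 2, 10, 14, 17, 1, 11, 12, 0, 6, 9, 16, 13]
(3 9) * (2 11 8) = (2 11 8)(3 9) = [0, 1, 11, 9, 4, 5, 6, 7, 2, 3, 10, 8]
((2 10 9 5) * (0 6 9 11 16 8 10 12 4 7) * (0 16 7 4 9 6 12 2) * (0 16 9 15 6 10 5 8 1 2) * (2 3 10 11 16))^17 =((0 12 15 6 11 7 9 8 5 2)(1 3 10 16))^17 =(0 8 11 12 5 7 15 2 9 6)(1 3 10 16)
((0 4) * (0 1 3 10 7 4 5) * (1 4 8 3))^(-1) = (0 5)(3 8 7 10)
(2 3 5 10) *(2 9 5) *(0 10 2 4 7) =(0 10 9 5 2 3 4 7) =[10, 1, 3, 4, 7, 2, 6, 0, 8, 5, 9]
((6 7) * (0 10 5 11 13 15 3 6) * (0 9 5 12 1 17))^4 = ((0 10 12 1 17)(3 6 7 9 5 11 13 15))^4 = (0 17 1 12 10)(3 5)(6 11)(7 13)(9 15)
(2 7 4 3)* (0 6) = (0 6)(2 7 4 3) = [6, 1, 7, 2, 3, 5, 0, 4]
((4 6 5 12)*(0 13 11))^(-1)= (0 11 13)(4 12 5 6)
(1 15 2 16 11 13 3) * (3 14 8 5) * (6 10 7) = (1 15 2 16 11 13 14 8 5 3)(6 10 7) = [0, 15, 16, 1, 4, 3, 10, 6, 5, 9, 7, 13, 12, 14, 8, 2, 11]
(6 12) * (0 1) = [1, 0, 2, 3, 4, 5, 12, 7, 8, 9, 10, 11, 6] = (0 1)(6 12)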